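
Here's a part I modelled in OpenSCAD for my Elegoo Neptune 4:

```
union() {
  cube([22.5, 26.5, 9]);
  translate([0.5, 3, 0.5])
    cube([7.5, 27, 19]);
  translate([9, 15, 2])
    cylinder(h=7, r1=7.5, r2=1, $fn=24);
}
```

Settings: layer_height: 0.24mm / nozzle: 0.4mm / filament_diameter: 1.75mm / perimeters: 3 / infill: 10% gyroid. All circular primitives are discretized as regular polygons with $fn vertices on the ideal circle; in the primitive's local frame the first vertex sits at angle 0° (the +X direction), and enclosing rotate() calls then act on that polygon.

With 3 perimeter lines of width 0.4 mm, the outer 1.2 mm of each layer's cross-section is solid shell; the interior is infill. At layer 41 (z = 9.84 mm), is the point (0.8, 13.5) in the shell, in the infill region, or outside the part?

At z = 9.84 mm: the cube is not intersected at this z (z outside [0, 9]); the cube at (0.5, 3) is present — its section is the full 7.5×27 rectangle; the cone at (9, 15) is not intersected at this z (z outside [2, 9]); Combining (union): only the 7.5×27 cube at (0.5, 3) is present, so the union is just that shape — 1 connected region. Overall, the cross-section is a single solid region. The nearest boundary edge runs (0.50, 30.00)→(0.50, 3.00); distance from the point to it = 0.30 mm. The point is inside the cross-section, 0.30 mm from the nearest boundary — within the 1.2 mm shell band (3 × 0.4).

shell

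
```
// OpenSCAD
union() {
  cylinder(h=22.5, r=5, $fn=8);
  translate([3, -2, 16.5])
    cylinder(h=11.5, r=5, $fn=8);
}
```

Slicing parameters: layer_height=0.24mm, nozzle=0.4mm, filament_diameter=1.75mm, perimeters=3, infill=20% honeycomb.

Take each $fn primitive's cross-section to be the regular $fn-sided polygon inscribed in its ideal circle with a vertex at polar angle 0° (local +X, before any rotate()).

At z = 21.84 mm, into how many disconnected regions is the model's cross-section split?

1

At z = 21.84 mm: the r=5 cylinder gives a regular 8-gon of circumradius 5 (constant along its height); the cylinder at (3, -2): section is a regular 8-gon, circumradius r=5; Combining (union): the regions partially overlap (shared area 37.34 mm²), so overlapping operands fuse into one piece — 1 connected region. The result has 1 disconnected region.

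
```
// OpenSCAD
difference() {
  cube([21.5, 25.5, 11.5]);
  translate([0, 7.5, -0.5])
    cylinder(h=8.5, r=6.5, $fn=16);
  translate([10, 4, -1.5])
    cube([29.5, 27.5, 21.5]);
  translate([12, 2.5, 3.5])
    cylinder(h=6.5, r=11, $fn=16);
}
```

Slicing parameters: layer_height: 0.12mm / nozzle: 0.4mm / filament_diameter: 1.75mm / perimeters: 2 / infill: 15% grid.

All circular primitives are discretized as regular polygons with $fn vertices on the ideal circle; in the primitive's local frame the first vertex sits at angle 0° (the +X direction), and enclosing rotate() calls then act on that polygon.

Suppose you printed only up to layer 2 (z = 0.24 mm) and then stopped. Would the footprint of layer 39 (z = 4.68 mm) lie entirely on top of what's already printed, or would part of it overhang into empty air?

Compare the two slices. At z = 0.24: the cube (footprint 21.5×25.5) is included at this height (area 548.25 mm²); the r=6.5 cylinder at (0, 7.5) gives a regular 16-gon of circumradius 6.5 (constant along its height) (area = (16/2)·6.500²·sin(360°/16) = 129.35 mm²); the cube at (10, 4) (footprint 29.5×27.5) is included at this height (area 811.25 mm²); the cylinder at (12, 2.5) is absent (z outside [3.5, 10]); After the difference (first − rest): starting from the 21.5×25.5 cube (548.25 mm²), the r=6.5 cylinder at (0, 7.5) partially overlaps it — only the 64.67 mm² overlap (of its 129.35 mm²) is removed, clipping the outline; the 29.5×27.5 cube at (10, 4) partially overlaps it — only the 247.25 mm² overlap (of its 811.25 mm²) is removed, clipping the outline — area = 236.33 mm². At z = 4.68: the cube (footprint 21.5×25.5) is included at this height (area 548.25 mm²); the cylinder at (0, 7.5): section is a regular 16-gon, circumradius r=6.5 (area = (16/2)·6.500²·sin(360°/16) = 129.35 mm²); the 29.5×27.5 cube at (10, 4) contributes its full rectangle (area 811.25 mm²); the r=11 cylinder at (12, 2.5) contributes a regular 16-gon of circumradius 11 (area = (16/2)·11.000²·sin(360°/16) = 370.44 mm²); Subtracting the remaining from the first: starting from the 21.5×25.5 cube (548.25 mm²), the r=6.5 cylinder at (0, 7.5) partially overlaps it — only the 64.67 mm² overlap (of its 129.35 mm²) is removed, clipping the outline; the 29.5×27.5 cube at (10, 4) partially overlaps it — only the 247.25 mm² overlap (of its 811.25 mm²) is removed, clipping the outline; the r=11 cylinder at (12, 2.5) partially overlaps it — only the 107.04 mm² overlap (of its 370.44 mm²) is removed, clipping the outline — area = 129.29 mm². Checking containment: the cross-section at z = 4.68 is a subset of the cross-section at z = 0.24.

entirely on top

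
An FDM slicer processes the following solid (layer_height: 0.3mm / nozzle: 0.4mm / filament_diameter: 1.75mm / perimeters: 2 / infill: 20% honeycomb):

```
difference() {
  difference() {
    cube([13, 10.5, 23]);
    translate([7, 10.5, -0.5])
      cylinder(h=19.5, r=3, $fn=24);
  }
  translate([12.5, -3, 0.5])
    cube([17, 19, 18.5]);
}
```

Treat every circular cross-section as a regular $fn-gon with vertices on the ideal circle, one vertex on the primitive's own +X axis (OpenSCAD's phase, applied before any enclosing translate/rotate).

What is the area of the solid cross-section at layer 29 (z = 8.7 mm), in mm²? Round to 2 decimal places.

117.27 mm²

At z = 8.7 mm: the cube (footprint 13×10.5) is included at this height (area 136.50 mm²); the r=3 cylinder at (7, 10.5) contributes a regular 24-gon of circumradius 3 (area = (24/2)·3.000²·sin(360°/24) = 27.95 mm²); Taking the first minus the rest: starting from the 13×10.5 cube (136.50 mm²), the r=3 cylinder at (7, 10.5) partially overlaps it — only the 13.98 mm² overlap (of its 27.95 mm²) is removed, clipping the outline — area = 122.52 mm²; the cube at (12.5, -3) is present — its section is the full 17×19 rectangle (area 323.00 mm²); Taking the first minus the rest: starting from that combined region (122.52 mm²), the 17×19 cube at (12.5, -3) partially overlaps it — only the 5.25 mm² overlap (of its 323.00 mm²) is removed, clipping the outline — area = 117.27 mm². Overall, the cross-section is a single solid region. Net area = 117.27 mm².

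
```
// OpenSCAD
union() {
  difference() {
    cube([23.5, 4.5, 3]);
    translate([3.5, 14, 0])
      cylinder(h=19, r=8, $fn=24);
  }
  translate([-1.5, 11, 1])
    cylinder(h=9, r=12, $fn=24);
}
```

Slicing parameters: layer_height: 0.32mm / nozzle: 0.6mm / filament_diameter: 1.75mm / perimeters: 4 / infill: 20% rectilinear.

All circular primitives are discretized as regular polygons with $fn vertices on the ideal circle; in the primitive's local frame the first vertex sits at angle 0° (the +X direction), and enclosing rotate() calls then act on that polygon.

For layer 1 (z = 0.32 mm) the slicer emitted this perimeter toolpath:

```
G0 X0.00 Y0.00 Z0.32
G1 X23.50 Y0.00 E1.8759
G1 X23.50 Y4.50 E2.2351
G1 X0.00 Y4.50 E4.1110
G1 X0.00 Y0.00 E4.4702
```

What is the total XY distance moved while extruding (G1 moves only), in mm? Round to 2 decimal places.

Sum the Euclidean lengths of each G1 segment: total = 56.00 mm.

56.00 mm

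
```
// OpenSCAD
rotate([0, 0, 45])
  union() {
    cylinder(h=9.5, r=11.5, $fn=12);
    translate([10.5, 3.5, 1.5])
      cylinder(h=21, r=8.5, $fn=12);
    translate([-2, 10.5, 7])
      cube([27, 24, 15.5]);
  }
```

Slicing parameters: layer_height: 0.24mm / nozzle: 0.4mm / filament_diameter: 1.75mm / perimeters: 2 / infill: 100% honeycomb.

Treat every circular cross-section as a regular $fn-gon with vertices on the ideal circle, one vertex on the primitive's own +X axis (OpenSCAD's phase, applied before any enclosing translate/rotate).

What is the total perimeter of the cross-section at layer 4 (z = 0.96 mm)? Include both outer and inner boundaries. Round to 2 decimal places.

71.43 mm

At z = 0.96 mm: the r=11.5 cylinder contributes a regular 12-gon of circumradius 11.5 (perimeter = 2·12·11.500·sin(180°/12) = 71.43 mm); the cylinder at (10.5, 3.5) is not intersected at this z (z outside [1.5, 22.5]); the cube at (-2, 10.5) does not reach this height (z outside [7, 22.5]); Combining (union): only the r=11.5 cylinder is present, so the union is just that shape — boundary = 71.43 mm; (whole slice rotated 45° about Z — lengths, areas and connectivity unchanged). Overall, the cross-section is a single solid region. Total boundary length (outer) = 71.43 mm.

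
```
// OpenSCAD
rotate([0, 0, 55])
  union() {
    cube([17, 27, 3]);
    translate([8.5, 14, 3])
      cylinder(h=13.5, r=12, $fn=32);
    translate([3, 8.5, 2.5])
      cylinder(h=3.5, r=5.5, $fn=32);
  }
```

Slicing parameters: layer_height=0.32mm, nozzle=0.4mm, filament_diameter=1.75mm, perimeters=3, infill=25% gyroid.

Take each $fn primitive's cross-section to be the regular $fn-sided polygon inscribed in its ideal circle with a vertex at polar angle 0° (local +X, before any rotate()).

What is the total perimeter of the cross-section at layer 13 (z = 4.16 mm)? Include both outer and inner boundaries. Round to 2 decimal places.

At z = 4.16 mm: the cube is not intersected at this z (z outside [0, 3]); the r=12 cylinder at (8.5, 14) contributes a regular 32-gon of circumradius 12 (perimeter = 2·32·12.000·sin(180°/32) = 75.28 mm); the cylinder at (3, 8.5): section is a regular 32-gon, circumradius r=5.5 (perimeter = 2·32·5.500·sin(180°/32) = 34.50 mm); Taking the union: the regions partially overlap (shared area 86.40 mm²), so the edge portions inside another operand are dropped and the merged outline is re-measured after clipping — boundary = 76.39 mm; (rotated 55° about Z; rotation is an isometry so areas/perimeters/island counts are preserved). Overall, the cross-section is a single solid region. Total boundary length (outer) = 76.39 mm.

76.39 mm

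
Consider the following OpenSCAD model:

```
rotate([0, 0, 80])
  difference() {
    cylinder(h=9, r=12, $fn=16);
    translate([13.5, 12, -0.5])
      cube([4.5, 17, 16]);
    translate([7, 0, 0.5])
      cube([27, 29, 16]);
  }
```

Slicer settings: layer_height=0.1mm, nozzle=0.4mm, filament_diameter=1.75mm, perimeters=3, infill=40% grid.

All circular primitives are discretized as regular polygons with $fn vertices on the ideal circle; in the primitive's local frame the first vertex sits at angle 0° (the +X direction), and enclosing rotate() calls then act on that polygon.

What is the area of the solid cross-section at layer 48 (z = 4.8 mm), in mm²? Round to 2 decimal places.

408.40 mm²

At z = 4.8 mm: the r=12 cylinder gives a regular 16-gon of circumradius 12 (constant along its height) (area = (16/2)·12.000²·sin(360°/16) = 440.85 mm²); the cube at (13.5, 12) (footprint 4.5×17) is included at this height (area 76.50 mm²); the cube at (7, 0) is present — its section is the full 27×29 rectangle (area 783.00 mm²); After the difference (first − rest): starting from the r=12 cylinder (440.85 mm²), the 4.5×17 cube at (13.5, 12) misses the remaining region (no effect); the 27×29 cube at (7, 0) partially overlaps it — only the 32.45 mm² overlap (of its 783.00 mm²) is removed, clipping the outline — area = 408.40 mm²; (rotated 80° about Z; rotation is an isometry so areas/perimeters/island counts are preserved). Overall, the cross-section is a single solid region. Net area = 408.40 mm².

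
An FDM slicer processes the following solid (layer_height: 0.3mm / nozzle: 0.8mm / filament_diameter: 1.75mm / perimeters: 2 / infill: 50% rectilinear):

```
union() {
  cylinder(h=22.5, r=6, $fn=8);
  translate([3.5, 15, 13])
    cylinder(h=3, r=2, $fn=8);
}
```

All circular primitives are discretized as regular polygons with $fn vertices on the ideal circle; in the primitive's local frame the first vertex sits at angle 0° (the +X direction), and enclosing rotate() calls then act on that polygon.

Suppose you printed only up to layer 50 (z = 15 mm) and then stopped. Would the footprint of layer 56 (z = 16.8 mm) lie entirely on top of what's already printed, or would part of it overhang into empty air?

Compare the two slices. At z = 15: the cylinder: section is a regular 8-gon, circumradius r=6 (area = (8/2)·6.000²·sin(360°/8) = 101.82 mm²); the r=2 cylinder at (3.5, 15) gives a regular 8-gon of circumradius 2 (constant along its height) (area = (8/2)·2.000²·sin(360°/8) = 11.31 mm²); Combining (union): the 2 present regions are separate (no shared area or edge), so areas and boundary lengths simply add and each stays a separate island — area = 113.14 mm². At z = 16.8: the r=6 cylinder contributes a regular 8-gon of circumradius 6 (area = (8/2)·6.000²·sin(360°/8) = 101.82 mm²); the cylinder at (3.5, 15) does not reach this height (z outside [13, 16]); Merging all regions: only the r=6 cylinder is present, so the union is just that shape — area = 101.82 mm². Checking containment: the cross-section at z = 16.8 is a subset of the cross-section at z = 15.

entirely on top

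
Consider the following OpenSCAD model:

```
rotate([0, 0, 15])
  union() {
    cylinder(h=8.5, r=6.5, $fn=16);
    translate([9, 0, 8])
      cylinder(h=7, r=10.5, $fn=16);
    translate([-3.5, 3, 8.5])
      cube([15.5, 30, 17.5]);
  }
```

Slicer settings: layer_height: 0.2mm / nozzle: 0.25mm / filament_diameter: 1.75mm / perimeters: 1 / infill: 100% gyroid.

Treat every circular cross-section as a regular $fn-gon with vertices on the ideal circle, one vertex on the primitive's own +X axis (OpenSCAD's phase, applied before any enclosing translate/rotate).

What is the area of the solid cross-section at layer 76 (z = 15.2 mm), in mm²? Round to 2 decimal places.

At z = 15.2 mm: the cylinder does not reach this height (z outside [0, 8.5]); the cylinder at (9, 0) is absent (z outside [8, 15]); the cube at (-3.5, 3) is present — its section is the full 15.5×30 rectangle (area 465.00 mm²); Combining (union): only the 15.5×30 cube at (-3.5, 3) is present, so the union is just that shape — area = 465.00 mm²; (rotated 15° about Z; rotation is an isometry so areas/perimeters/island counts are preserved). Overall, the cross-section is a single solid region. Net area = 465.00 mm².

465.00 mm²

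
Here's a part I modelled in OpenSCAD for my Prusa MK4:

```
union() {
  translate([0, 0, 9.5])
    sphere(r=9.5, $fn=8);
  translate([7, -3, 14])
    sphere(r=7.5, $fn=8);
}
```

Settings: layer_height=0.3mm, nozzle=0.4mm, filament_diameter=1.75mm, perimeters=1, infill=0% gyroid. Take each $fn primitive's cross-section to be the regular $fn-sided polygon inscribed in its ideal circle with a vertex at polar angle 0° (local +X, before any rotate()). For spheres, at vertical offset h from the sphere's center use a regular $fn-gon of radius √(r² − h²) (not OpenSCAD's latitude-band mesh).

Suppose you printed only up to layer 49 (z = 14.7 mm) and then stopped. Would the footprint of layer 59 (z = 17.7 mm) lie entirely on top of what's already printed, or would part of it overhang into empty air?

Compare the two slices. At z = 14.7: the sphere: section is a regular 8-gon, circumradius = √(r²−h²) = √(9.5²−5.2²) = 7.950 (area = (8/2)·7.950²·sin(360°/8) = 178.78 mm²); the r=7.5 sphere at (7, -3) contributes a regular 8-gon of circumradius √(7.5²−0.7²) = 7.467 (area = (8/2)·7.467²·sin(360°/8) = 157.71 mm²); Combining (union): the regions partially overlap — summed areas 336.50 mm² minus the doubly-counted overlap 61.06 mm² gives 275.44 mm² — area = 275.44 mm². At z = 17.7: the r=9.5 sphere slices to a regular 8-gon of circumradius 4.797 (√(r²−h²) with h=8.2 from center) (area = (8/2)·4.797²·sin(360°/8) = 65.08 mm²); the sphere at (7, -3): section is a regular 8-gon, circumradius = √(r²−h²) = √(7.5²−3.7²) = 6.524 (area = (8/2)·6.524²·sin(360°/8) = 120.38 mm²); Merging all regions: the regions partially overlap — summed areas 185.46 mm² minus the doubly-counted overlap 16.14 mm² gives 169.32 mm² — area = 169.32 mm². Checking containment: the cross-section at z = 17.7 is a subset of the cross-section at z = 14.7.

entirely on top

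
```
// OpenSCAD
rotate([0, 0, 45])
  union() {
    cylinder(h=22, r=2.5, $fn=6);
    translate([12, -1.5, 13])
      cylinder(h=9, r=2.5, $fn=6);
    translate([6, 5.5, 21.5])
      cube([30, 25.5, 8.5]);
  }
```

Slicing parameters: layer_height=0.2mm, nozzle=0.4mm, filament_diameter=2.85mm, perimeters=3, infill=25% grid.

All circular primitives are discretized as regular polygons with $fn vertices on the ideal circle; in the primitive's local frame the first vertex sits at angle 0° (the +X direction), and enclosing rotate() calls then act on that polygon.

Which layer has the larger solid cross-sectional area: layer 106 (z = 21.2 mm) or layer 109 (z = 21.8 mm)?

Layer 106 (z = 21.2): the r=2.5 cylinder gives a regular 6-gon of circumradius 2.5 (constant along its height) (area = (6/2)·2.500²·sin(360°/6) = 16.24 mm²); the r=2.5 cylinder at (12, -1.5) gives a regular 6-gon of circumradius 2.5 (constant along its height) (area = (6/2)·2.500²·sin(360°/6) = 16.24 mm²); the cube at (6, 5.5) does not reach this height (z outside [21.5, 30]); Taking the union: the 2 present regions are separate (no shared area or edge), so areas and boundary lengths simply add and each stays a separate island — area = 32.48 mm²; (rotated 45° about Z; rotation is an isometry so areas/perimeters/island counts are preserved). So its area = 32.48 mm². Layer 109 (z = 21.8): the cylinder: section is a regular 6-gon, circumradius r=2.5 (area = (6/2)·2.500²·sin(360°/6) = 16.24 mm²); the r=2.5 cylinder at (12, -1.5) gives a regular 6-gon of circumradius 2.5 (constant along its height) (area = (6/2)·2.500²·sin(360°/6) = 16.24 mm²); the cube at (6, 5.5) (footprint 30×25.5) is included at this height (area 765.00 mm²); Taking the union: the 3 present regions are separate (no shared area or edge), so areas and boundary lengths simply add and each stays a separate island — area = 797.48 mm²; (whole slice rotated 45° about Z — lengths, areas and connectivity unchanged). So its area = 797.48 mm². Layer 109 is larger (797.48 vs 32.48 mm²).

layer 109 (z = 21.8 mm)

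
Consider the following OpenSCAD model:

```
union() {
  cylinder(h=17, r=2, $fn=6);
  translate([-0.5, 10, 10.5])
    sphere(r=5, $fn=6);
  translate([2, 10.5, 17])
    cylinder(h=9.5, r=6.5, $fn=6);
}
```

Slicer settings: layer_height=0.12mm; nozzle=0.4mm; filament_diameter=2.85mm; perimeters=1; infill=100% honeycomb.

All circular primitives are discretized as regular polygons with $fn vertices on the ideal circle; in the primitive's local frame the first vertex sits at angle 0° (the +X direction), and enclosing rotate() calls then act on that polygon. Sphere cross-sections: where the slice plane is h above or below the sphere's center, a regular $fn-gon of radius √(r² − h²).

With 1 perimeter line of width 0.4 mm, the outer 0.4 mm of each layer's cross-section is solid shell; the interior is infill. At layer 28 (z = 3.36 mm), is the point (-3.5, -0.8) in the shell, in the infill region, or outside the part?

At z = 3.36 mm: the r=2 cylinder contributes a regular 6-gon of circumradius 2; the sphere at (-0.5, 10) is absent (|z−center|=7.140 > r=5); the cylinder at (2, 10.5) is not intersected at this z (z outside [17, 26.5]); Taking the union: only the r=2 cylinder is present, so the union is just that shape — 1 connected region. Overall, the cross-section is a single solid region. The nearest boundary edge runs (-1.00, 1.73)→(-2.00, 0.00); distance from the point to it = 1.70 mm. The point is not inside any of the regions above, so it lies outside the cross-section (1.70 mm from the nearest boundary).

outside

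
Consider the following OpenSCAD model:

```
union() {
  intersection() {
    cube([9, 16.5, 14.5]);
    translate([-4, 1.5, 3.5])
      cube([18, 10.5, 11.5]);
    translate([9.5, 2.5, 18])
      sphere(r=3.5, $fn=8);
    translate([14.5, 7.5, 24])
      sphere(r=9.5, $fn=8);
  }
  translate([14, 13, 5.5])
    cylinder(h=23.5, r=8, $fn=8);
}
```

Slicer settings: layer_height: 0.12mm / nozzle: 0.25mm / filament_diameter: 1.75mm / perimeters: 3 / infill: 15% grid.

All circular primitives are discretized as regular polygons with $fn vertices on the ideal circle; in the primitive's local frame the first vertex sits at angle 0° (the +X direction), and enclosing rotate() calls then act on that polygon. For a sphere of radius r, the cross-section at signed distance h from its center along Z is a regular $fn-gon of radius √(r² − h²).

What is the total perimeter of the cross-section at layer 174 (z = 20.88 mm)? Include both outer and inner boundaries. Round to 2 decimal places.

At z = 20.88 mm: the cube is absent (z outside [0, 14.5]); the cube at (-4, 1.5) does not reach this height (z outside [3.5, 15]); the r=3.5 sphere at (9.5, 2.5) contributes a regular 8-gon of circumradius √(3.5²−2.88²) = 1.989 (perimeter = 2·8·1.989·sin(180°/8) = 12.18 mm); the r=9.5 sphere at (14.5, 7.5) slices to a regular 8-gon of circumradius 8.973 (√(r²−h²) with h=3.12 from center) (perimeter = 2·8·8.973·sin(180°/8) = 54.94 mm); After intersecting: at least one operand is absent at this height, so nothing remains; the r=8 cylinder at (14, 13) gives a regular 8-gon of circumradius 8 (constant along its height) (perimeter = 2·8·8.000·sin(180°/8) = 48.98 mm); Taking the union: only the r=8 cylinder at (14, 13) is present, so the union is just that shape — boundary = 48.98 mm. Overall, the cross-section is a single solid region. Total boundary length (outer) = 48.98 mm.

48.98 mm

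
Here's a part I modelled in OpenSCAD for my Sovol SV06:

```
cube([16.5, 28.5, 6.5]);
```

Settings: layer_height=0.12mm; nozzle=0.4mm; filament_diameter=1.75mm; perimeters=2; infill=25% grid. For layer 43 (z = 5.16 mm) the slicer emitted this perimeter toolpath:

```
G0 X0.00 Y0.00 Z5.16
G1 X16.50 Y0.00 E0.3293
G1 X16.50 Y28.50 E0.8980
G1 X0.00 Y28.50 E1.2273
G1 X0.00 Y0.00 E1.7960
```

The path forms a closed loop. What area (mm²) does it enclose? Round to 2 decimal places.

470.25 mm²

Apply the shoelace formula to the sequence of (X, Y) vertices; enclosed area = 470.25 mm².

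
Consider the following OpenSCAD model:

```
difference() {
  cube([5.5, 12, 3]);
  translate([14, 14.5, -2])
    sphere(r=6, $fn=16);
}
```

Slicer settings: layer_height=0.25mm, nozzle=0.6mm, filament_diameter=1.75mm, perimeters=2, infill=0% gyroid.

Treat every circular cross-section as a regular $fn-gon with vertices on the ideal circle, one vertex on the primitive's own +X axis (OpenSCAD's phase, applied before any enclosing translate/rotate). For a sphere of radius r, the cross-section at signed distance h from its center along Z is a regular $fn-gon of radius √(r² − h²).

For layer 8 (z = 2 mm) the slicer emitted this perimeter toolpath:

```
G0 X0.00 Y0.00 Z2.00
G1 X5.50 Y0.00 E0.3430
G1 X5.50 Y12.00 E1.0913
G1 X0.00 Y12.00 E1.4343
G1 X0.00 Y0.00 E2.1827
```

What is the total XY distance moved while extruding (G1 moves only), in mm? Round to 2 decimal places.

35.00 mm

Sum the Euclidean lengths of each G1 segment: total = 35.00 mm.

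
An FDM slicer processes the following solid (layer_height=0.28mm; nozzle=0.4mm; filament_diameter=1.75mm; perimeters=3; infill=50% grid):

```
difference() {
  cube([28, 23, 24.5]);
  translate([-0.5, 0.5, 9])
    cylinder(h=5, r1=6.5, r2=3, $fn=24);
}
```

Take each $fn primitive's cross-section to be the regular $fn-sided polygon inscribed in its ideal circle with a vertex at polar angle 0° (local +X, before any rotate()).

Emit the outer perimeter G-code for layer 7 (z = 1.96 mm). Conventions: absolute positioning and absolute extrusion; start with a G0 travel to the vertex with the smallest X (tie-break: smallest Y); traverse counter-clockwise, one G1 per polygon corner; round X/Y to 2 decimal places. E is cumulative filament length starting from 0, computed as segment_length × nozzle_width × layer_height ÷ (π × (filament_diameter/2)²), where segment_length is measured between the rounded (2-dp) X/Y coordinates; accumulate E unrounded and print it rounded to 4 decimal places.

G0 X0.00 Y0.00 Z1.96
G1 X28.00 Y0.00 E1.3038
G1 X28.00 Y23.00 E2.3748
G1 X0.00 Y23.00 E3.6786
G1 X0.00 Y0.00 E4.7495

At z = 1.96 mm: the cube is present — its section is the full 28×23 rectangle; the cone at (-0.5, 0.5) is absent (z outside [9, 14]); Taking the first minus the rest: none of the subtracted shapes is present at this height, so the 28×23 cube is unchanged — 1 connected region. The outline is a single polygon with 4 vertices. Extrusion per mm of travel: 0.4 × 0.28 / (π × 0.875²) = 0.046564. Accumulating E over each segment gives final E = 4.7495.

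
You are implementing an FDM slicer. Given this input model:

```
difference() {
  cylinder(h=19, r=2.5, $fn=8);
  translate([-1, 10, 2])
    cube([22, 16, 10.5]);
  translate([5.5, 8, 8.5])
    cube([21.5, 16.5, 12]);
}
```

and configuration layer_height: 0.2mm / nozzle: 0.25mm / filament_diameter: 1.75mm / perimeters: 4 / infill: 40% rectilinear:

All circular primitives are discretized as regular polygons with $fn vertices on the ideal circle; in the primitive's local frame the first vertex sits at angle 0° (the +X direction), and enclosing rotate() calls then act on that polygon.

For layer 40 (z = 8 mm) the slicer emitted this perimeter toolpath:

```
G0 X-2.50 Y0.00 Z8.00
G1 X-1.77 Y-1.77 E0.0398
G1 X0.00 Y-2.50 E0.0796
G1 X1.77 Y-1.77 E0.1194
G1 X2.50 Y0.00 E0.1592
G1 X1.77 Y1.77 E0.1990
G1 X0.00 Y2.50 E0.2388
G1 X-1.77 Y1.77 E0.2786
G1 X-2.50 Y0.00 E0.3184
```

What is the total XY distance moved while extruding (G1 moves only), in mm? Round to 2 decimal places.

Sum the Euclidean lengths of each G1 segment: total = 15.32 mm.

15.32 mm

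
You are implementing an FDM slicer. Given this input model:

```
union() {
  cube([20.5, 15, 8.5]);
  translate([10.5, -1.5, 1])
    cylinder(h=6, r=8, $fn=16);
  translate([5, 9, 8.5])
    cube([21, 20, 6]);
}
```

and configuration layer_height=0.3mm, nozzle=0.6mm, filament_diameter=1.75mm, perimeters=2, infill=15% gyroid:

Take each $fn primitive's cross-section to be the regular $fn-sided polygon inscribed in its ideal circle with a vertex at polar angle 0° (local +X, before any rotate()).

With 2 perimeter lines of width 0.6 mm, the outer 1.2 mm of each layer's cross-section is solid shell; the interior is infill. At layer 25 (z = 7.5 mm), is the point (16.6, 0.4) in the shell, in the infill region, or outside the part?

At z = 7.5 mm: the cube is present — its section is the full 20.5×15 rectangle; the cylinder at (10.5, -1.5) is absent (z outside [1, 7]); the cube at (5, 9) is not intersected at this z (z outside [8.5, 14.5]); Taking the union: only the 20.5×15 cube is present, so the union is just that shape — 1 connected region. Overall, the cross-section is a single solid region. The nearest boundary edge runs (0.00, 0.00)→(20.50, 0.00); distance from the point to it = 0.40 mm. The point is inside the cross-section, 0.40 mm from the nearest boundary — within the 1.2 mm shell band (2 × 0.6).

shell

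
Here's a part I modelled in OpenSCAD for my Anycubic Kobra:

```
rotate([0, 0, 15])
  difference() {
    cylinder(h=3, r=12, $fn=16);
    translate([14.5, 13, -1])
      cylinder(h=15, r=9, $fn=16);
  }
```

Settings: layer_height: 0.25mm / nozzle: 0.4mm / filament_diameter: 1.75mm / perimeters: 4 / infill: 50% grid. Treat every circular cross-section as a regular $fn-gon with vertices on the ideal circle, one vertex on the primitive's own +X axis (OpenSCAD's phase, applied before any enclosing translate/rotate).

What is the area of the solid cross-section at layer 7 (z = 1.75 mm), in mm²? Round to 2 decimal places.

At z = 1.75 mm: the r=12 cylinder contributes a regular 16-gon of circumradius 12 (area = (16/2)·12.000²·sin(360°/16) = 440.85 mm²); the r=9 cylinder at (14.5, 13) gives a regular 16-gon of circumradius 9 (constant along its height) (area = (16/2)·9.000²·sin(360°/16) = 247.98 mm²); After the difference (first − rest): starting from the r=12 cylinder (440.85 mm²), the r=9 cylinder at (14.5, 13) partially overlaps it — only the 5.86 mm² overlap (of its 247.98 mm²) is removed, clipping the outline — area = 434.99 mm²; (whole slice rotated 15° about Z — lengths, areas and connectivity unchanged). Overall, the cross-section is a single solid region. Net area = 434.99 mm².

434.99 mm²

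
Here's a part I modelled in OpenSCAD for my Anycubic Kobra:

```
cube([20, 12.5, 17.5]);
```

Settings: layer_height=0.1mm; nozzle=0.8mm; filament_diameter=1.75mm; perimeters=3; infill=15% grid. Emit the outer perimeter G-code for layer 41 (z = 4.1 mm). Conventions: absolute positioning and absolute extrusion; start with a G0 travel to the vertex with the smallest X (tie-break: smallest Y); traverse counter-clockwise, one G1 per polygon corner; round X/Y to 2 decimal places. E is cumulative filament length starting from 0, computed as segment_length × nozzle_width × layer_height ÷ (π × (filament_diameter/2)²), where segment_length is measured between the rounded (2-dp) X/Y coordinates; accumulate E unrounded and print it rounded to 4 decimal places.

G0 X0.00 Y0.00 Z4.10
G1 X20.00 Y0.00 E0.6652
G1 X20.00 Y12.50 E1.0810
G1 X0.00 Y12.50 E1.7462
G1 X0.00 Y0.00 E2.1619

At z = 4.1 mm: the cube is present — its section is the full 20×12.5 rectangle. The outline is a single polygon with 4 vertices. Extrusion per mm of travel: 0.8 × 0.1 / (π × 0.875²) = 0.033260. Accumulating E over each segment gives final E = 2.1619.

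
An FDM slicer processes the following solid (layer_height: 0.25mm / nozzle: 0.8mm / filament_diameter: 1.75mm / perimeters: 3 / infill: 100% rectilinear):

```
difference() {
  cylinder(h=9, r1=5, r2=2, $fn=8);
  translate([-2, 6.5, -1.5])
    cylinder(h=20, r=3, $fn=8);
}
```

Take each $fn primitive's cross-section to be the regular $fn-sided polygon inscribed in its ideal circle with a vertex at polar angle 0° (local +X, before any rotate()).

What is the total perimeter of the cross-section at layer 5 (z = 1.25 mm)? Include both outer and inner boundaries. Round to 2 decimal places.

28.15 mm

At z = 1.25 mm: the cone: at t=0.139 of its height the radius interpolates to r₁+(r₂−r₁)t = 4.583, giving a regular 8-gon of that circumradius (perimeter = 2·8·4.583·sin(180°/8) = 28.06 mm); the r=3 cylinder at (-2, 6.5) contributes a regular 8-gon of circumradius 3 (perimeter = 2·8·3.000·sin(180°/8) = 18.37 mm); After the difference (first − rest): starting from the cone, the r=3 cylinder at (-2, 6.5) partially overlaps it — only the 0.58 mm² overlap (of its 25.46 mm²) is removed, clipping the outline — boundary = 28.15 mm. Overall, the cross-section is a single solid region. Total boundary length (outer) = 28.15 mm.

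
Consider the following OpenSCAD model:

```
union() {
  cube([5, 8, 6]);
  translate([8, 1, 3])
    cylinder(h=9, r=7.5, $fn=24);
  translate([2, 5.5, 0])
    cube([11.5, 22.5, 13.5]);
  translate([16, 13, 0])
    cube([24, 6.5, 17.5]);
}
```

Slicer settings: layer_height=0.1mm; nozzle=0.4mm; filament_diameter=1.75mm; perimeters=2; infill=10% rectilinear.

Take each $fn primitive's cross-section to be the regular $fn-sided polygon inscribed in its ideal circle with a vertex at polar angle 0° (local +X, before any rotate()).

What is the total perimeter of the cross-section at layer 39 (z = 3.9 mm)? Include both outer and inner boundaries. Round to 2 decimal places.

At z = 3.9 mm: the cube (footprint 5×8) is included at this height (perimeter 26.00 mm); the r=7.5 cylinder at (8, 1) contributes a regular 24-gon of circumradius 7.5 (perimeter = 2·24·7.500·sin(180°/24) = 46.99 mm); the cube at (2, 5.5) (footprint 11.5×22.5) is included at this height (perimeter 68.00 mm); the cube at (16, 13) (footprint 24×6.5) is included at this height (perimeter 61.00 mm); Combining (union): the regions partially overlap (shared area 54.28 mm²), so the edge portions inside another operand are dropped and the merged outline is re-measured after clipping — boundary = 153.12 mm. Overall, the cross-section has 2 separate islands. Total boundary length (outer) = 153.12 mm.

153.12 mm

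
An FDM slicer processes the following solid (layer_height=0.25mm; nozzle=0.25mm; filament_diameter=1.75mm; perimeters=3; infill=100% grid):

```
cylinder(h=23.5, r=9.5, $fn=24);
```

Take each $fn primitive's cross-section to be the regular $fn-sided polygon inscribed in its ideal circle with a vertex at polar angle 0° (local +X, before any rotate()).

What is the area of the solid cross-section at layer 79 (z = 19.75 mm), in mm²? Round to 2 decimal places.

280.30 mm²

At z = 19.75 mm: the r=9.5 cylinder contributes a regular 24-gon of circumradius 9.5 (area = (24/2)·9.500²·sin(360°/24) = 280.30 mm²). Overall, the cross-section is a single solid region. Net area = 280.30 mm².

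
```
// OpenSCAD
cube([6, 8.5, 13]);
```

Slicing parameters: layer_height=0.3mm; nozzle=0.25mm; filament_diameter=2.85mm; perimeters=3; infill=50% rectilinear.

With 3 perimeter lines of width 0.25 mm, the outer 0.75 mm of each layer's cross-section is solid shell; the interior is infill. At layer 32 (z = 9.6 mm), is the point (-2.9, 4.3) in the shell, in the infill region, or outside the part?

At z = 9.6 mm: the cube is present — its section is the full 6×8.5 rectangle. Overall, the cross-section is a single solid region. The nearest boundary edge runs (0.00, 8.50)→(0.00, 0.00); distance from the point to it = 2.90 mm. The point is not inside any of the regions above, so it lies outside the cross-section (2.90 mm from the nearest boundary).

outside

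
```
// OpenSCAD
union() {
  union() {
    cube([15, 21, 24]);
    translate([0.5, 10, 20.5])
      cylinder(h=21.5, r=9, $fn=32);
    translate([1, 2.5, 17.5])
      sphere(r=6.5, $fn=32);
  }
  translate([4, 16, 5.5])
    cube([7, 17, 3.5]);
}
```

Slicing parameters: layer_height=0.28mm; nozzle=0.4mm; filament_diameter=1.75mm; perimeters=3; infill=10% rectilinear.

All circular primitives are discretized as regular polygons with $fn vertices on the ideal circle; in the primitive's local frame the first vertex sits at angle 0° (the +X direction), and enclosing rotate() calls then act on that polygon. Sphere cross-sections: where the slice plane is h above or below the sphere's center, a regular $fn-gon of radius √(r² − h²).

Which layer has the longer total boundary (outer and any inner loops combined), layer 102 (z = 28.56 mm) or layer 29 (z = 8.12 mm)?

layer 29 (z = 8.12 mm)

Layer 102 (z = 28.56): the cube is absent (z outside [0, 24]); the r=9 cylinder at (0.5, 10) gives a regular 32-gon of circumradius 9 (constant along its height) (perimeter = 2·32·9.000·sin(180°/32) = 56.46 mm); the sphere at (1, 2.5) is absent (|z−center|=11.060 > r=6.5); Merging all regions: only the r=9 cylinder at (0.5, 10) is present, so the union is just that shape — boundary = 56.46 mm; the cube at (4, 16) does not reach this height (z outside [5.5, 9]); Combining (union): only the result so far is present, so the union is just that shape — boundary = 56.46 mm. So its perimeter = 56.46 mm. Layer 29 (z = 8.12): the 15×21 cube contributes its full rectangle (perimeter 72.00 mm); the cylinder at (0.5, 10) is not intersected at this z (z outside [20.5, 42]); the sphere at (1, 2.5) is not intersected at this z (|z−center|=9.380 > r=6.5); Merging all regions: only the 15×21 cube is present, so the union is just that shape — boundary = 72.00 mm; the 7×17 cube at (4, 16) contributes its full rectangle (perimeter 48.00 mm); Merging all regions: the regions partially overlap (shared area 35.00 mm²), so the edge portions inside another operand are dropped and the merged outline is re-measured after clipping — boundary = 96.00 mm. So its perimeter = 96.00 mm. Layer 29 is larger (96.00 vs 56.46 mm).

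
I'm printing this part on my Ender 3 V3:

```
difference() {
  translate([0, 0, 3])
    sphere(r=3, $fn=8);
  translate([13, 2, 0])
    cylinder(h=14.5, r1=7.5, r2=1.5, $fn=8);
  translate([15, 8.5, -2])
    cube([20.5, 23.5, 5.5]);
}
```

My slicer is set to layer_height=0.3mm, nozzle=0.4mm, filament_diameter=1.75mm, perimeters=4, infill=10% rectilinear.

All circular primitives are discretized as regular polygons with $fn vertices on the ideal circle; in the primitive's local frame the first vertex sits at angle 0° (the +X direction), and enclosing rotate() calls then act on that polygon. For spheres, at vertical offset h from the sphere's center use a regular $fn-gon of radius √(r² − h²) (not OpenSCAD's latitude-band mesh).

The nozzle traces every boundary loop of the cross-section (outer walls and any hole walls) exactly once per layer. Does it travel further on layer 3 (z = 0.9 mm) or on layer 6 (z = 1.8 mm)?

Layer 3 (z = 0.9): the r=3 sphere slices to a regular 8-gon of circumradius 2.142 (√(r²−h²) with h=2.1 from center) (perimeter = 2·8·2.142·sin(180°/8) = 13.12 mm); the cone at (13, 2): at t=0.062 of its height the radius interpolates to r₁+(r₂−r₁)t = 7.128, giving a regular 8-gon of that circumradius (perimeter = 2·8·7.128·sin(180°/8) = 43.64 mm); the 20.5×23.5 cube at (15, 8.5) contributes its full rectangle (perimeter 88.00 mm); Taking the first minus the rest: starting from the r=3 sphere, the cone at (13, 2) misses the remaining region (no effect); the 20.5×23.5 cube at (15, 8.5) misses the remaining region (no effect) — boundary = 13.12 mm. So its perimeter = 13.12 mm. Layer 6 (z = 1.8): the r=3 sphere slices to a regular 8-gon of circumradius 2.750 (√(r²−h²) with h=1.2 from center) (perimeter = 2·8·2.750·sin(180°/8) = 16.84 mm); the cone at (13, 2): at t=0.124 of its height the radius interpolates to r₁+(r₂−r₁)t = 6.755, giving a regular 8-gon of that circumradius (perimeter = 2·8·6.755·sin(180°/8) = 41.36 mm); the cube at (15, 8.5) (footprint 20.5×23.5) is included at this height (perimeter 88.00 mm); Subtracting the remaining from the first: starting from the r=3 sphere, the cone at (13, 2) misses the remaining region (no effect); the 20.5×23.5 cube at (15, 8.5) misses the remaining region (no effect) — boundary = 16.84 mm. So its perimeter = 16.84 mm. Layer 6 is larger (16.84 vs 13.12 mm).

layer 6 (z = 1.8 mm)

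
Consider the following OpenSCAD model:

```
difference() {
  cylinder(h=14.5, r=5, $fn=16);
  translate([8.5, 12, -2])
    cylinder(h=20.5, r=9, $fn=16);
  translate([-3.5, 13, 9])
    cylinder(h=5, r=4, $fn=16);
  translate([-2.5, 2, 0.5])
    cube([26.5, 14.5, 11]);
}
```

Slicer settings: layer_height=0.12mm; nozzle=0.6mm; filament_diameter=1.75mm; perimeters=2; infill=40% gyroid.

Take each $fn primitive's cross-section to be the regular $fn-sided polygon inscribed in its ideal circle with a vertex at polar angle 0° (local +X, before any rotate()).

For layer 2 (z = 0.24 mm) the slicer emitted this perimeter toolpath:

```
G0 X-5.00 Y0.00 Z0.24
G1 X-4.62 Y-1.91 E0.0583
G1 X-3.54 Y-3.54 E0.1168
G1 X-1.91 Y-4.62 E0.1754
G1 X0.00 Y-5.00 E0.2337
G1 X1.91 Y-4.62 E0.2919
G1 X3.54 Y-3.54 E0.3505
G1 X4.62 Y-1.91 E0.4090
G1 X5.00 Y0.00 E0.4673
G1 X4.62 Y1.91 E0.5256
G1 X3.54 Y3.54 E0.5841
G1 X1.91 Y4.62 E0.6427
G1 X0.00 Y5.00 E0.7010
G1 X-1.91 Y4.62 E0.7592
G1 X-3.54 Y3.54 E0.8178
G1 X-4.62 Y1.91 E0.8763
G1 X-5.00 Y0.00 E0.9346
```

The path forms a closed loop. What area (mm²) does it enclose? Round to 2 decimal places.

Apply the shoelace formula to the sequence of (X, Y) vertices; enclosed area = 76.57 mm².

76.57 mm²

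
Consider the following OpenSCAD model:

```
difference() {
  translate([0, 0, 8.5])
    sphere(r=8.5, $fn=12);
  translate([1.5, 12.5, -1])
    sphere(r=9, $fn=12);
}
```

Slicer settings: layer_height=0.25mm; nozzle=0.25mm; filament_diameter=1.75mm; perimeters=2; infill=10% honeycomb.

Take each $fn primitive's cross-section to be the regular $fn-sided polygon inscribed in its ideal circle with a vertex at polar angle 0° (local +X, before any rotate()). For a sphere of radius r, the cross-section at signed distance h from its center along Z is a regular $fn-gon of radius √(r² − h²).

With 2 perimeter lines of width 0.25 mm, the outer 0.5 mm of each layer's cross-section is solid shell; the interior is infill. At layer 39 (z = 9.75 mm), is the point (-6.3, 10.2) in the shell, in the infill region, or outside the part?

outside

At z = 9.75 mm: the r=8.5 sphere contributes a regular 12-gon of circumradius √(8.5²−1.25²) = 8.408; the sphere at (1.5, 12.5) is absent (|z−center|=10.750 > r=9); After the difference (first − rest): none of the subtracted shapes is present at this height, so the r=8.5 sphere is unchanged — 1 connected region. Overall, the cross-section is a single solid region. The nearest boundary edge runs (0.00, 8.41)→(-4.20, 7.28); distance from the point to it = 3.59 mm. The point is not inside any of the regions above, so it lies outside the cross-section (3.59 mm from the nearest boundary).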